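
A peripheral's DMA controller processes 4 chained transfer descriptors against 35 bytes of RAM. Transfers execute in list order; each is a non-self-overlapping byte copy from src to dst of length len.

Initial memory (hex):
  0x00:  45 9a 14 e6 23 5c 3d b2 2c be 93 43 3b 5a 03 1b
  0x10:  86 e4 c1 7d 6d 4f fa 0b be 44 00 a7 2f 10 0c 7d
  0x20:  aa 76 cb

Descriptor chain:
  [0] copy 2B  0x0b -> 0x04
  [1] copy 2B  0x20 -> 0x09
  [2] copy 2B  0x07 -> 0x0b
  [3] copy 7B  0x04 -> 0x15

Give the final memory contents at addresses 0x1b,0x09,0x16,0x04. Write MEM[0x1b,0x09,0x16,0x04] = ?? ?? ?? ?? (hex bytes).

MEM[0x1b,0x09,0x16,0x04] = 76 aa 3b 43

  after D0: wrote 2B at 0x04 = 433b
  after D1: wrote 2B at 0x09 = aa76
  after D2: wrote 2B at 0x0b = b22c
  after D3: wrote 7B at 0x15 = 433b3db22caa76
query mem[0x1b]=0x76, mem[0x09]=0xaa, mem[0x16]=0x3b, mem[0x04]=0x43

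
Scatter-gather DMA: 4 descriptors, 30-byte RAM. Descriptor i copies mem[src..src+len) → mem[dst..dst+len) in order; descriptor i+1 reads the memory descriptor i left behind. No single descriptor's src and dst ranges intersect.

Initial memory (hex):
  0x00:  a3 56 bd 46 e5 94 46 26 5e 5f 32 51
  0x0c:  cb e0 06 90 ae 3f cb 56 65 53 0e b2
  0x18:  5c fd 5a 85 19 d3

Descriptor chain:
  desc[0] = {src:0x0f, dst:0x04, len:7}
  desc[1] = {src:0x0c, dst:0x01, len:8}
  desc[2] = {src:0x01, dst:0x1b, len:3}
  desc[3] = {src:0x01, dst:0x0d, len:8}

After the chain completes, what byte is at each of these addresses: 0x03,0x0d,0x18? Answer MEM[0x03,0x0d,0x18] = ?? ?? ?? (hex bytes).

MEM[0x03,0x0d,0x18] = 06 cb 5c

  after D0: wrote 7B at 0x04 = 90ae3fcb566553
  after D1: wrote 8B at 0x01 = cbe00690ae3fcb56
  after D2: wrote 3B at 0x1b = cbe006
  after D3: wrote 8B at 0x0d = cbe00690ae3fcb56
query mem[0x03]=0x06, mem[0x0d]=0xcb, mem[0x18]=0x5c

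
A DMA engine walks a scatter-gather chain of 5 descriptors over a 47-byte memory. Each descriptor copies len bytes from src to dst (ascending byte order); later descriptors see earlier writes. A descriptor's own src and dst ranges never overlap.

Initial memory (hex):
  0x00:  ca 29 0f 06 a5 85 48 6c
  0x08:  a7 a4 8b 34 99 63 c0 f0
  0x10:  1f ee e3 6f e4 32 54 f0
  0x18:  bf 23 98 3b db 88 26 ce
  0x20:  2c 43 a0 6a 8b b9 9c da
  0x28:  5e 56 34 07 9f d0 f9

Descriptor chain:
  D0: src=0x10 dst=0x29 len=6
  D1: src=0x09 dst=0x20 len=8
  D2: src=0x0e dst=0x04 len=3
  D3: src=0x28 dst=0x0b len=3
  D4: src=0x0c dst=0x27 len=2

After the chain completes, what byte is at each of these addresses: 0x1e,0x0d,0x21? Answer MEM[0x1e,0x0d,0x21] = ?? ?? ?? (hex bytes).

MEM[0x1e,0x0d,0x21] = 26 ee 8b

  after D0: wrote 6B at 0x29 = 1feee36fe432
  after D1: wrote 8B at 0x20 = a48b349963c0f01f
  after D2: wrote 3B at 0x04 = c0f01f
  after D3: wrote 3B at 0x0b = 5e1fee
  after D4: wrote 2B at 0x27 = 1fee
query mem[0x1e]=0x26, mem[0x0d]=0xee, mem[0x21]=0x8b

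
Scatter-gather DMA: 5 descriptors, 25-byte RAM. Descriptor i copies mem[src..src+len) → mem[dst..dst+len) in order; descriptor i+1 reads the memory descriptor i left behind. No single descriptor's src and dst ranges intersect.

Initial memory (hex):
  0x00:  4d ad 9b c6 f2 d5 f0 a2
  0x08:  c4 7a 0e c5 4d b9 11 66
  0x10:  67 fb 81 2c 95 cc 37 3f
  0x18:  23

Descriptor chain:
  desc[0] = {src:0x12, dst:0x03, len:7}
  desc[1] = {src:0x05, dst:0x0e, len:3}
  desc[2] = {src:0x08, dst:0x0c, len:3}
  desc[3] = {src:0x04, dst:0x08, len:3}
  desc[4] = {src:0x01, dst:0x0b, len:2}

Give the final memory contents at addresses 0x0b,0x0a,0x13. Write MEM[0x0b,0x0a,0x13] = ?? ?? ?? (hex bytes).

MEM[0x0b,0x0a,0x13] = ad cc 2c

#0 dst[0x03+7] := {0x81,0x2c,0x95,0xcc,0x37,0x3f,0x23}
#1 dst[0x0e+3] := {0x95,0xcc,0x37}
#2 dst[0x0c+3] := {0x3f,0x23,0x0e}
#3 dst[0x08+3] := {0x2c,0x95,0xcc}
#4 dst[0x0b+2] := {0xad,0x9b}
query mem[0x0b]=0xad, mem[0x0a]=0xcc, mem[0x13]=0x2c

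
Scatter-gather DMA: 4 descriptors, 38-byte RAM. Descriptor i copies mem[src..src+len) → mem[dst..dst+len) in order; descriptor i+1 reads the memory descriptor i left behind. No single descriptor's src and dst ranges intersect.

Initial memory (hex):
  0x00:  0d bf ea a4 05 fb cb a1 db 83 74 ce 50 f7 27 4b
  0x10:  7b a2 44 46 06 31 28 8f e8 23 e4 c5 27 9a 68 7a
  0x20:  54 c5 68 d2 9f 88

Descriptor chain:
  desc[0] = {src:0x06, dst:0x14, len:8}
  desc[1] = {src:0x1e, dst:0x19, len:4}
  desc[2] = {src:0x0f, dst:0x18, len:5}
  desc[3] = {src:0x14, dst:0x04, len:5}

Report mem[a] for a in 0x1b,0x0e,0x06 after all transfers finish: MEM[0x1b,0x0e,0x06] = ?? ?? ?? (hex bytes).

MEM[0x1b,0x0e,0x06] = 44 27 db

[0] 0x06->0x14 len=8 : cb a1 db 83 74 ce 50 f7
[1] 0x1e->0x19 len=4 : 68 7a 54 c5
[2] 0x0f->0x18 len=5 : 4b 7b a2 44 46
[3] 0x14->0x04 len=5 : cb a1 db 83 4b
query mem[0x1b]=0x44, mem[0x0e]=0x27, mem[0x06]=0xdb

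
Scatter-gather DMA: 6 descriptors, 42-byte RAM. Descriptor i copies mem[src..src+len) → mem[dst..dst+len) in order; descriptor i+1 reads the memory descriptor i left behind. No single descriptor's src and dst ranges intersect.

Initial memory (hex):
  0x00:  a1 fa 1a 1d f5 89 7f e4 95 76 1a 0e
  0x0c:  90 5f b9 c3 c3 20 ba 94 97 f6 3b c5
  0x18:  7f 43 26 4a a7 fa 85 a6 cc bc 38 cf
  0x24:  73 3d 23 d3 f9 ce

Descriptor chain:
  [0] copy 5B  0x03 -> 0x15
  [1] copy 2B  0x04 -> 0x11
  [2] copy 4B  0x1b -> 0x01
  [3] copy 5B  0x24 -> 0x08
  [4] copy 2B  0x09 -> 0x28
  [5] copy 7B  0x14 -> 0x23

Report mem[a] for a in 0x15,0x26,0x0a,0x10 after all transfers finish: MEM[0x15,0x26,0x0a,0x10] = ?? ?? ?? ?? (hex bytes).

#0 dst[0x15+5] := {0x1d,0xf5,0x89,0x7f,0xe4}
#1 dst[0x11+2] := {0xf5,0x89}
#2 dst[0x01+4] := {0x4a,0xa7,0xfa,0x85}
#3 dst[0x08+5] := {0x73,0x3d,0x23,0xd3,0xf9}
#4 dst[0x28+2] := {0x3d,0x23}
#5 dst[0x23+7] := {0x97,0x1d,0xf5,0x89,0x7f,0xe4,0x26}
query mem[0x15]=0x1d, mem[0x26]=0x89, mem[0x0a]=0x23, mem[0x10]=0xc3

MEM[0x15,0x26,0x0a,0x10] = 1d 89 23 c3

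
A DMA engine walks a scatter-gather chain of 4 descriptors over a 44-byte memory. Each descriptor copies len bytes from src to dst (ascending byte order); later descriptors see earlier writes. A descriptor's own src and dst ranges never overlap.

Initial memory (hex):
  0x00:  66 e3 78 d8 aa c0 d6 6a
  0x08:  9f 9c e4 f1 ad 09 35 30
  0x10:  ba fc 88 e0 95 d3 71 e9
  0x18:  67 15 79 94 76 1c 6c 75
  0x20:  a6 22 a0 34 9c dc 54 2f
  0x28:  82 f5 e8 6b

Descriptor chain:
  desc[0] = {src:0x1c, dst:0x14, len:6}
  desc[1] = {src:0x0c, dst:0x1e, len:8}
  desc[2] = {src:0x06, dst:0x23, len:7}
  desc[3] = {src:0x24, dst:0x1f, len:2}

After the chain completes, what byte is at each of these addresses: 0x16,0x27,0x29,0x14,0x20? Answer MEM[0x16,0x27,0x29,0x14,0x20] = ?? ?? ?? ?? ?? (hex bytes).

MEM[0x16,0x27,0x29,0x14,0x20] = 6c e4 ad 76 9f

[0] 0x1c->0x14 len=6 : 76 1c 6c 75 a6 22
[1] 0x0c->0x1e len=8 : ad 09 35 30 ba fc 88 e0
[2] 0x06->0x23 len=7 : d6 6a 9f 9c e4 f1 ad
[3] 0x24->0x1f len=2 : 6a 9f
query mem[0x16]=0x6c, mem[0x27]=0xe4, mem[0x29]=0xad, mem[0x14]=0x76, mem[0x20]=0x9f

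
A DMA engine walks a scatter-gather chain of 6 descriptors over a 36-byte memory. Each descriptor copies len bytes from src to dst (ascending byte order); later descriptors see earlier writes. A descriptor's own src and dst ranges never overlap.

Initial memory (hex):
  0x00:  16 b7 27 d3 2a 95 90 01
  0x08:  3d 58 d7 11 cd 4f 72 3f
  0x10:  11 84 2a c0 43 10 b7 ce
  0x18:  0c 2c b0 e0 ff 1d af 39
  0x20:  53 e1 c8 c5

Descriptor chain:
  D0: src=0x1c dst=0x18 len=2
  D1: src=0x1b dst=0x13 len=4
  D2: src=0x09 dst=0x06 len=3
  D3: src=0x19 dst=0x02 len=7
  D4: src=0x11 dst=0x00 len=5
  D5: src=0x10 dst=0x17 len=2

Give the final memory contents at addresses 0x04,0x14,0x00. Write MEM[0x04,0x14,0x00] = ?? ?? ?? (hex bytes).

MEM[0x04,0x14,0x00] = 1d ff 84

[0] 0x1c->0x18 len=2 : ff 1d
[1] 0x1b->0x13 len=4 : e0 ff 1d af
[2] 0x09->0x06 len=3 : 58 d7 11
[3] 0x19->0x02 len=7 : 1d b0 e0 ff 1d af 39
[4] 0x11->0x00 len=5 : 84 2a e0 ff 1d
[5] 0x10->0x17 len=2 : 11 84
query mem[0x04]=0x1d, mem[0x14]=0xff, mem[0x00]=0x84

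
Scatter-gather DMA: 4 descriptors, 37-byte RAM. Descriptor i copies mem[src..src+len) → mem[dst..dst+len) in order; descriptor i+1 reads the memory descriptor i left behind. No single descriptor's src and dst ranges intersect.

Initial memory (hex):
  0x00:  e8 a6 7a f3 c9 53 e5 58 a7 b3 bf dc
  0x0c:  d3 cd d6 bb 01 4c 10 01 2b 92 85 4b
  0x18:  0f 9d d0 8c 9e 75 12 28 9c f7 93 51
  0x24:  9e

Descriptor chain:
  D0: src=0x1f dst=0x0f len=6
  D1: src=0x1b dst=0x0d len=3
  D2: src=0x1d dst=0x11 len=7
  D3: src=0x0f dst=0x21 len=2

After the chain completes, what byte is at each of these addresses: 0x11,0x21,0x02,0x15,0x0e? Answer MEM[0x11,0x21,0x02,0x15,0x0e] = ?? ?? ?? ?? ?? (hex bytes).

  after D0: wrote 6B at 0x0f = 289cf793519e
  after D1: wrote 3B at 0x0d = 8c9e75
  after D2: wrote 7B at 0x11 = 7512289cf79351
  after D3: wrote 2B at 0x21 = 759c
query mem[0x11]=0x75, mem[0x21]=0x75, mem[0x02]=0x7a, mem[0x15]=0xf7, mem[0x0e]=0x9e

MEM[0x11,0x21,0x02,0x15,0x0e] = 75 75 7a f7 9e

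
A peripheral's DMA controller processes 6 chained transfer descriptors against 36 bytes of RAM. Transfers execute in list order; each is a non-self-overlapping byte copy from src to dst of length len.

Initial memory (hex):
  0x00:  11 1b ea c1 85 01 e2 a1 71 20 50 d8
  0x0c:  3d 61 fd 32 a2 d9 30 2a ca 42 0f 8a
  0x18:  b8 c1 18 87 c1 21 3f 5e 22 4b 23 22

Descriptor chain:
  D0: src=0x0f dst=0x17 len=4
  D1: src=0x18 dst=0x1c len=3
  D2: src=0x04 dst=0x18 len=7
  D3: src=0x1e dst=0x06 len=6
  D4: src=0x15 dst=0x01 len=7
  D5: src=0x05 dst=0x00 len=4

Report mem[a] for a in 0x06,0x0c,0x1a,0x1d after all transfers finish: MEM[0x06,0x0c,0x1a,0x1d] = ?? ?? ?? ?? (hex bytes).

[0] 0x0f->0x17 len=4 : 32 a2 d9 30
[1] 0x18->0x1c len=3 : a2 d9 30
[2] 0x04->0x18 len=7 : 85 01 e2 a1 71 20 50
[3] 0x1e->0x06 len=6 : 50 5e 22 4b 23 22
[4] 0x15->0x01 len=7 : 42 0f 32 85 01 e2 a1
[5] 0x05->0x00 len=4 : 01 e2 a1 22
query mem[0x06]=0xe2, mem[0x0c]=0x3d, mem[0x1a]=0xe2, mem[0x1d]=0x20

MEM[0x06,0x0c,0x1a,0x1d] = e2 3d e2 20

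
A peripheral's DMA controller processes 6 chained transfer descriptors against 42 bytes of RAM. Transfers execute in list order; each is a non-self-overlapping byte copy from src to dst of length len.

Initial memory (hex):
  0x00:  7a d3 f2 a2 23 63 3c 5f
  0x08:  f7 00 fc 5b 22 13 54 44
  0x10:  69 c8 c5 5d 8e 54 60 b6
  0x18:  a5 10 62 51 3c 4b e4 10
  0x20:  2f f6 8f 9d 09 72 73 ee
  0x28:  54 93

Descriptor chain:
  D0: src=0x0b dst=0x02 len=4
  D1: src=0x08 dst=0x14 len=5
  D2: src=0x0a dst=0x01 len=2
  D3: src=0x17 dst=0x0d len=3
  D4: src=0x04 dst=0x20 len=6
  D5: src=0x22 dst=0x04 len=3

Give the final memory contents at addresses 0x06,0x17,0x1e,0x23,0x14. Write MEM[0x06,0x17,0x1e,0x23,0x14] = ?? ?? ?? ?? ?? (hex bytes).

#0 dst[0x02+4] := {0x5b,0x22,0x13,0x54}
#1 dst[0x14+5] := {0xf7,0x00,0xfc,0x5b,0x22}
#2 dst[0x01+2] := {0xfc,0x5b}
#3 dst[0x0d+3] := {0x5b,0x22,0x10}
#4 dst[0x20+6] := {0x13,0x54,0x3c,0x5f,0xf7,0x00}
#5 dst[0x04+3] := {0x3c,0x5f,0xf7}
query mem[0x06]=0xf7, mem[0x17]=0x5b, mem[0x1e]=0xe4, mem[0x23]=0x5f, mem[0x14]=0xf7

MEM[0x06,0x17,0x1e,0x23,0x14] = f7 5b e4 5f f7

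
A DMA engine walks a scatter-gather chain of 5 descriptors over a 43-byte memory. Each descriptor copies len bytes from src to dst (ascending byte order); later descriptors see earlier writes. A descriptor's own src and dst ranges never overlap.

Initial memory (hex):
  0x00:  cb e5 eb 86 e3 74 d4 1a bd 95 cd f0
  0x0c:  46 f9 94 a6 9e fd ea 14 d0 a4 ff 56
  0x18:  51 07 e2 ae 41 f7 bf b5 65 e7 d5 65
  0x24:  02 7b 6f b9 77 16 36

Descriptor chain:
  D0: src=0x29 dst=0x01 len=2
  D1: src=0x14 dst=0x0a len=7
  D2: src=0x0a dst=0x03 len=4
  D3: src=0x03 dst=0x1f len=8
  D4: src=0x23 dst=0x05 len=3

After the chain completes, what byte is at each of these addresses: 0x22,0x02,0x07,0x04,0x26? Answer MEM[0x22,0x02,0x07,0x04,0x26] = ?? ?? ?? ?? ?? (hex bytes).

#0 dst[0x01+2] := {0x16,0x36}
#1 dst[0x0a+7] := {0xd0,0xa4,0xff,0x56,0x51,0x07,0xe2}
#2 dst[0x03+4] := {0xd0,0xa4,0xff,0x56}
#3 dst[0x1f+8] := {0xd0,0xa4,0xff,0x56,0x1a,0xbd,0x95,0xd0}
#4 dst[0x05+3] := {0x1a,0xbd,0x95}
query mem[0x22]=0x56, mem[0x02]=0x36, mem[0x07]=0x95, mem[0x04]=0xa4, mem[0x26]=0xd0

MEM[0x22,0x02,0x07,0x04,0x26] = 56 36 95 a4 d0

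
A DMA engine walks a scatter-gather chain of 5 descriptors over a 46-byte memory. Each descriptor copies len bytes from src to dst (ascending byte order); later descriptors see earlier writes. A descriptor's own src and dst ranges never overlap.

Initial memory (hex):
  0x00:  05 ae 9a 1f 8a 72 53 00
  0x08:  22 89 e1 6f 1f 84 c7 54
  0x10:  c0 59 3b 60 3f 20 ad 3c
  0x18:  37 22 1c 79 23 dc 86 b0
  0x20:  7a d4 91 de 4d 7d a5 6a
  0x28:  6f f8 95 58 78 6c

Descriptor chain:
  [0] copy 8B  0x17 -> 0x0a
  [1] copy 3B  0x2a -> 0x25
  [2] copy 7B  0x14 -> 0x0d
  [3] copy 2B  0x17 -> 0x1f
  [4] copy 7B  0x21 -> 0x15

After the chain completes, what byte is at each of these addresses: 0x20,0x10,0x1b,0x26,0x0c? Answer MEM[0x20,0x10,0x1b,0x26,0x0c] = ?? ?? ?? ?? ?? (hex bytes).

MEM[0x20,0x10,0x1b,0x26,0x0c] = 37 3c 78 58 22

D0: mem[0x0a..0x11] <- [3c 37 22 1c 79 23 dc 86]
D1: mem[0x25..0x27] <- [95 58 78]
D2: mem[0x0d..0x13] <- [3f 20 ad 3c 37 22 1c]
D3: mem[0x1f..0x20] <- [3c 37]
D4: mem[0x15..0x1b] <- [d4 91 de 4d 95 58 78]
query mem[0x20]=0x37, mem[0x10]=0x3c, mem[0x1b]=0x78, mem[0x26]=0x58, mem[0x0c]=0x22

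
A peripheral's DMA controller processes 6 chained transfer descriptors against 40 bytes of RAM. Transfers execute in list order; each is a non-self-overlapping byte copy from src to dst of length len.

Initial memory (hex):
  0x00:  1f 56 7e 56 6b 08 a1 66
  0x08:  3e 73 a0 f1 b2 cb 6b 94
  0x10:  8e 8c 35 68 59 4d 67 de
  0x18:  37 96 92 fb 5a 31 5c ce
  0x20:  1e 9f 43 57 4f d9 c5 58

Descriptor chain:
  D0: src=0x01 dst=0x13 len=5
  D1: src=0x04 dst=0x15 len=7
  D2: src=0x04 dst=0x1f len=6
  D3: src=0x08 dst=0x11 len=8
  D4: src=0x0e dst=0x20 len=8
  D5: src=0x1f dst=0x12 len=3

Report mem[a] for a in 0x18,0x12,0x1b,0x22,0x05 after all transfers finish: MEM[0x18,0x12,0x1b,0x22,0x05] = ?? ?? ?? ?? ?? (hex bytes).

#0 dst[0x13+5] := {0x56,0x7e,0x56,0x6b,0x08}
#1 dst[0x15+7] := {0x6b,0x08,0xa1,0x66,0x3e,0x73,0xa0}
#2 dst[0x1f+6] := {0x6b,0x08,0xa1,0x66,0x3e,0x73}
#3 dst[0x11+8] := {0x3e,0x73,0xa0,0xf1,0xb2,0xcb,0x6b,0x94}
#4 dst[0x20+8] := {0x6b,0x94,0x8e,0x3e,0x73,0xa0,0xf1,0xb2}
#5 dst[0x12+3] := {0x6b,0x6b,0x94}
query mem[0x18]=0x94, mem[0x12]=0x6b, mem[0x1b]=0xa0, mem[0x22]=0x8e, mem[0x05]=0x08

MEM[0x18,0x12,0x1b,0x22,0x05] = 94 6b a0 8e 08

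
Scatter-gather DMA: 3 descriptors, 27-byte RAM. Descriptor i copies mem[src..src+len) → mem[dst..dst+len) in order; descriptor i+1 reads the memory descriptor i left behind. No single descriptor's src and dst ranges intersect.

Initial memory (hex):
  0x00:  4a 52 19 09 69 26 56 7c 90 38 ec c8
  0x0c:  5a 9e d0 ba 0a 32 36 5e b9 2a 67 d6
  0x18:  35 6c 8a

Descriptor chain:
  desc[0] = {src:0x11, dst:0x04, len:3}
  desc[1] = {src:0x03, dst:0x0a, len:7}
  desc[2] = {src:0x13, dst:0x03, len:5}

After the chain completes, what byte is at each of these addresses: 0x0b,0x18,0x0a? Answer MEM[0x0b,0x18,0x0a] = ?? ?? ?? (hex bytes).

  after D0: wrote 3B at 0x04 = 32365e
  after D1: wrote 7B at 0x0a = 0932365e7c9038
  after D2: wrote 5B at 0x03 = 5eb92a67d6
query mem[0x0b]=0x32, mem[0x18]=0x35, mem[0x0a]=0x09

MEM[0x0b,0x18,0x0a] = 32 35 09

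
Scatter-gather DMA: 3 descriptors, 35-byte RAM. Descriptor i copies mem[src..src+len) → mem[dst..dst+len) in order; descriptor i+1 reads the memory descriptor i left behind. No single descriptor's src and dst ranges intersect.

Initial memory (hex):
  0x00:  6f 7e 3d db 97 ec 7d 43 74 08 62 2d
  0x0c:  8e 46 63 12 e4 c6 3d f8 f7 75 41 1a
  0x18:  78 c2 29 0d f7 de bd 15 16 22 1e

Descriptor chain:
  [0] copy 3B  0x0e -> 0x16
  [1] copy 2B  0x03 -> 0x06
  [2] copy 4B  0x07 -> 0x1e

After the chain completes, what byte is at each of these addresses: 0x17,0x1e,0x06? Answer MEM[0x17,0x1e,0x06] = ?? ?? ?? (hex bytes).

[0] 0x0e->0x16 len=3 : 63 12 e4
[1] 0x03->0x06 len=2 : db 97
[2] 0x07->0x1e len=4 : 97 74 08 62
query mem[0x17]=0x12, mem[0x1e]=0x97, mem[0x06]=0xdb

MEM[0x17,0x1e,0x06] = 12 97 db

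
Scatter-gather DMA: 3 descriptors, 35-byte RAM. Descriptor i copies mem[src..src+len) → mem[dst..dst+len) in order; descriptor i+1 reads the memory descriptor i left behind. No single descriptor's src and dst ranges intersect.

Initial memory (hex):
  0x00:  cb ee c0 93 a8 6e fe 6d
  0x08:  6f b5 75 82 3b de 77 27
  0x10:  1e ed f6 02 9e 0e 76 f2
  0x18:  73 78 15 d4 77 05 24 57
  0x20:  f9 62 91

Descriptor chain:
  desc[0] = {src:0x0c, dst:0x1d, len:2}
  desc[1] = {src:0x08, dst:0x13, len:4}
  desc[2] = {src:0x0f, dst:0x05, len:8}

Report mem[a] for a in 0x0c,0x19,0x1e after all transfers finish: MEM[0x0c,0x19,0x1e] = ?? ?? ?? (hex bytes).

MEM[0x0c,0x19,0x1e] = 82 78 de

[0] 0x0c->0x1d len=2 : 3b de
[1] 0x08->0x13 len=4 : 6f b5 75 82
[2] 0x0f->0x05 len=8 : 27 1e ed f6 6f b5 75 82
query mem[0x0c]=0x82, mem[0x19]=0x78, mem[0x1e]=0xde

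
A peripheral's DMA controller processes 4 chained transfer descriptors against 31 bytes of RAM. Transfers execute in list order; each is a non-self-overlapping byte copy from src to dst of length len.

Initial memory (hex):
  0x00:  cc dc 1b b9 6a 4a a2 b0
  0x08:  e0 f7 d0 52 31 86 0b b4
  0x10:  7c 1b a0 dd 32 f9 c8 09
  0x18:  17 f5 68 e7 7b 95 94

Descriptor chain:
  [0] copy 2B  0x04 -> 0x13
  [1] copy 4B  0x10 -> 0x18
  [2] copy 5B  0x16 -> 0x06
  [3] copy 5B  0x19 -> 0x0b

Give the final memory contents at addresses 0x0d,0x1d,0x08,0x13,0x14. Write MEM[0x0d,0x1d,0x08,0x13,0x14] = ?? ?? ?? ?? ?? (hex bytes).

MEM[0x0d,0x1d,0x08,0x13,0x14] = 6a 95 7c 6a 4a

  after D0: wrote 2B at 0x13 = 6a4a
  after D1: wrote 4B at 0x18 = 7c1ba06a
  after D2: wrote 5B at 0x06 = c8097c1ba0
  after D3: wrote 5B at 0x0b = 1ba06a7b95
query mem[0x0d]=0x6a, mem[0x1d]=0x95, mem[0x08]=0x7c, mem[0x13]=0x6a, mem[0x14]=0x4a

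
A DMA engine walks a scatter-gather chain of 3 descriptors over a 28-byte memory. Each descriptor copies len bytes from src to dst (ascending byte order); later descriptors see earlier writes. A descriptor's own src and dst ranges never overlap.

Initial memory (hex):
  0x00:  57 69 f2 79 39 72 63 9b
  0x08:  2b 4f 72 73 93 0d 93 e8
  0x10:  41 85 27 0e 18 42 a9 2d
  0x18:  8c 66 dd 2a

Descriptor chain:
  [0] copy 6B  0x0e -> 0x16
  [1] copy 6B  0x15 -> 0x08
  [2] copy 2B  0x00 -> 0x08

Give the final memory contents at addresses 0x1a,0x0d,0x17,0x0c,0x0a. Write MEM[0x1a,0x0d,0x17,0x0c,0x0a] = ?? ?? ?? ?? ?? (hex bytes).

MEM[0x1a,0x0d,0x17,0x0c,0x0a] = 27 27 e8 85 e8

D0: mem[0x16..0x1b] <- [93 e8 41 85 27 0e]
D1: mem[0x08..0x0d] <- [42 93 e8 41 85 27]
D2: mem[0x08..0x09] <- [57 69]
query mem[0x1a]=0x27, mem[0x0d]=0x27, mem[0x17]=0xe8, mem[0x0c]=0x85, mem[0x0a]=0xe8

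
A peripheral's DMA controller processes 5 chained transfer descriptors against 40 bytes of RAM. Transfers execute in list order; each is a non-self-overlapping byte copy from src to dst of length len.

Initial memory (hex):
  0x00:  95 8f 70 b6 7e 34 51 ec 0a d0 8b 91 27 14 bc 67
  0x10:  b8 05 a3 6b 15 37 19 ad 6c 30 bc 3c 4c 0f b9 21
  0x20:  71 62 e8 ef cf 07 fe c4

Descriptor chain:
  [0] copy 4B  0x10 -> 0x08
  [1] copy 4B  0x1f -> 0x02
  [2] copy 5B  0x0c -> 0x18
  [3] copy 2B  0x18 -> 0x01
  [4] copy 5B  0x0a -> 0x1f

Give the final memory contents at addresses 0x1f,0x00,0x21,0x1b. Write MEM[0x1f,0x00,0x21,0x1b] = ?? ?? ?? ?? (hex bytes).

MEM[0x1f,0x00,0x21,0x1b] = a3 95 27 67

D0: mem[0x08..0x0b] <- [b8 05 a3 6b]
D1: mem[0x02..0x05] <- [21 71 62 e8]
D2: mem[0x18..0x1c] <- [27 14 bc 67 b8]
D3: mem[0x01..0x02] <- [27 14]
D4: mem[0x1f..0x23] <- [a3 6b 27 14 bc]
query mem[0x1f]=0xa3, mem[0x00]=0x95, mem[0x21]=0x27, mem[0x1b]=0x67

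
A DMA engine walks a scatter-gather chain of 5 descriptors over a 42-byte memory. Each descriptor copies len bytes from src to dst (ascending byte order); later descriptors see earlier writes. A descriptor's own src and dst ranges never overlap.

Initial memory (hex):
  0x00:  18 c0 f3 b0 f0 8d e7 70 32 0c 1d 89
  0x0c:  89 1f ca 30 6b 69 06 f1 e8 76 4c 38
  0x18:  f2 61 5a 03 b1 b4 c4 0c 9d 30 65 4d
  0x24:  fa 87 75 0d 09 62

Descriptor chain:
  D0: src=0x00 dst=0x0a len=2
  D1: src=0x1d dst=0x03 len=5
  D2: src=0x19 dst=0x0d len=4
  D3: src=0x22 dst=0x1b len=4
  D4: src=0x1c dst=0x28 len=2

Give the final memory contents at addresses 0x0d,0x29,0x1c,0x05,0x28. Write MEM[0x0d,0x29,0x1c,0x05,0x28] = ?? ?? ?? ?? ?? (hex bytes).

MEM[0x0d,0x29,0x1c,0x05,0x28] = 61 fa 4d 0c 4d

  after D0: wrote 2B at 0x0a = 18c0
  after D1: wrote 5B at 0x03 = b4c40c9d30
  after D2: wrote 4B at 0x0d = 615a03b1
  after D3: wrote 4B at 0x1b = 654dfa87
  after D4: wrote 2B at 0x28 = 4dfa
query mem[0x0d]=0x61, mem[0x29]=0xfa, mem[0x1c]=0x4d, mem[0x05]=0x0c, mem[0x28]=0x4d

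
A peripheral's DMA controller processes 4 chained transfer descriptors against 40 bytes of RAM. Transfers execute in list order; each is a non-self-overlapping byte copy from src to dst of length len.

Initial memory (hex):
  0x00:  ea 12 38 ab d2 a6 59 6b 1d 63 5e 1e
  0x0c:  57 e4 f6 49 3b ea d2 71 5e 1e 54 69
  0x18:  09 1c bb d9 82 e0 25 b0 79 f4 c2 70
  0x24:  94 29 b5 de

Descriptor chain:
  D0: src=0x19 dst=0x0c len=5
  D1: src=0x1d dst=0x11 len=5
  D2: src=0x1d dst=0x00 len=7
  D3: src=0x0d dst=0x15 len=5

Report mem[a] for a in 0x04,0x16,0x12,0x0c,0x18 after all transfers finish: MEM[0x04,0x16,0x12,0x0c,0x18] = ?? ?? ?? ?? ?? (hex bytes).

MEM[0x04,0x16,0x12,0x0c,0x18] = f4 d9 25 1c e0

  after D0: wrote 5B at 0x0c = 1cbbd982e0
  after D1: wrote 5B at 0x11 = e025b079f4
  after D2: wrote 7B at 0x00 = e025b079f4c270
  after D3: wrote 5B at 0x15 = bbd982e0e0
query mem[0x04]=0xf4, mem[0x16]=0xd9, mem[0x12]=0x25, mem[0x0c]=0x1c, mem[0x18]=0xe0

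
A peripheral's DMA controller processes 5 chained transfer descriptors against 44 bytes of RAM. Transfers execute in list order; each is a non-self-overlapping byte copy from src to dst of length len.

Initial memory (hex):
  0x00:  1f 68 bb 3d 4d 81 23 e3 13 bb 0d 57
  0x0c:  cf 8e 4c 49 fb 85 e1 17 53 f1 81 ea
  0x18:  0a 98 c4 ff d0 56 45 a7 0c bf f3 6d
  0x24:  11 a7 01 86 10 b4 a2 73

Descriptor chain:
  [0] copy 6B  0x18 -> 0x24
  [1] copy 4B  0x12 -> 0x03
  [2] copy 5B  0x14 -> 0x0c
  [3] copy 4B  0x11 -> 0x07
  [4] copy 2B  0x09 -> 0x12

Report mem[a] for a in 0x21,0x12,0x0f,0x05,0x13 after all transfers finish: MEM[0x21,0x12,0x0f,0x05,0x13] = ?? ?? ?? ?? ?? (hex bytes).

MEM[0x21,0x12,0x0f,0x05,0x13] = bf 17 ea 53 53

[0] 0x18->0x24 len=6 : 0a 98 c4 ff d0 56
[1] 0x12->0x03 len=4 : e1 17 53 f1
[2] 0x14->0x0c len=5 : 53 f1 81 ea 0a
[3] 0x11->0x07 len=4 : 85 e1 17 53
[4] 0x09->0x12 len=2 : 17 53
query mem[0x21]=0xbf, mem[0x12]=0x17, mem[0x0f]=0xea, mem[0x05]=0x53, mem[0x13]=0x53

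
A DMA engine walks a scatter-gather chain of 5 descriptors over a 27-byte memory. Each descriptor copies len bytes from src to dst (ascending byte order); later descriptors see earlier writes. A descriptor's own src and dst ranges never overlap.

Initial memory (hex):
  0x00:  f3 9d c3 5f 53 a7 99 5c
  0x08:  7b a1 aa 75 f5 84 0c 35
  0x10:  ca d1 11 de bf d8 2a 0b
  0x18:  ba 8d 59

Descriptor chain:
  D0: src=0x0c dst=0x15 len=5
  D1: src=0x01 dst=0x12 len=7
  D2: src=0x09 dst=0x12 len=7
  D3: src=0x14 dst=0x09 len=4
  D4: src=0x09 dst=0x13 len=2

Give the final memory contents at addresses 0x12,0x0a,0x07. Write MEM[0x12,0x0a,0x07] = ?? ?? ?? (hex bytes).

D0: mem[0x15..0x19] <- [f5 84 0c 35 ca]
D1: mem[0x12..0x18] <- [9d c3 5f 53 a7 99 5c]
D2: mem[0x12..0x18] <- [a1 aa 75 f5 84 0c 35]
D3: mem[0x09..0x0c] <- [75 f5 84 0c]
D4: mem[0x13..0x14] <- [75 f5]
query mem[0x12]=0xa1, mem[0x0a]=0xf5, mem[0x07]=0x5c

MEM[0x12,0x0a,0x07] = a1 f5 5c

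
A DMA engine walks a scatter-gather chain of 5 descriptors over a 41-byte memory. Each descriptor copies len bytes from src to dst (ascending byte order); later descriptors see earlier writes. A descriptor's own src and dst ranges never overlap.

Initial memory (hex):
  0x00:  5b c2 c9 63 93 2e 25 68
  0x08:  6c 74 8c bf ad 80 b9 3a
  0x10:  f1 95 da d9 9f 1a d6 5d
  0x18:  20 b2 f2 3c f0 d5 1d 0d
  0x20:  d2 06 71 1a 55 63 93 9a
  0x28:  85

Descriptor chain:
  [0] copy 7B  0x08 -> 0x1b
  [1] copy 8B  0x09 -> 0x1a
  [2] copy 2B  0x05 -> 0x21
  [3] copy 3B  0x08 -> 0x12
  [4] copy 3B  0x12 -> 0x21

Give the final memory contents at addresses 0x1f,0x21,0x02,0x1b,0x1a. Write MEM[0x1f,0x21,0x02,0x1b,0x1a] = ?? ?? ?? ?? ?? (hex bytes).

MEM[0x1f,0x21,0x02,0x1b,0x1a] = b9 6c c9 8c 74

[0] 0x08->0x1b len=7 : 6c 74 8c bf ad 80 b9
[1] 0x09->0x1a len=8 : 74 8c bf ad 80 b9 3a f1
[2] 0x05->0x21 len=2 : 2e 25
[3] 0x08->0x12 len=3 : 6c 74 8c
[4] 0x12->0x21 len=3 : 6c 74 8c
query mem[0x1f]=0xb9, mem[0x21]=0x6c, mem[0x02]=0xc9, mem[0x1b]=0x8c, mem[0x1a]=0x74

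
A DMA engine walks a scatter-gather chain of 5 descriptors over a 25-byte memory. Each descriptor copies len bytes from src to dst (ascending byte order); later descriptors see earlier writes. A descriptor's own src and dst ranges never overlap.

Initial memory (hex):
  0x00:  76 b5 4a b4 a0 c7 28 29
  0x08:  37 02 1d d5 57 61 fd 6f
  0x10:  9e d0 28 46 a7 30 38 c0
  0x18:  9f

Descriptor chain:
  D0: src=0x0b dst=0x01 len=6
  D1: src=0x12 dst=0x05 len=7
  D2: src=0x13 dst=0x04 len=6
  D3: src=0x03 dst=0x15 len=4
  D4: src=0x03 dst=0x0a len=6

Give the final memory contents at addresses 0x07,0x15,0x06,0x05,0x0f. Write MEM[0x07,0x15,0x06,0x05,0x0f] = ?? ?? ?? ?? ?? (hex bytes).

[0] 0x0b->0x01 len=6 : d5 57 61 fd 6f 9e
[1] 0x12->0x05 len=7 : 28 46 a7 30 38 c0 9f
[2] 0x13->0x04 len=6 : 46 a7 30 38 c0 9f
[3] 0x03->0x15 len=4 : 61 46 a7 30
[4] 0x03->0x0a len=6 : 61 46 a7 30 38 c0
query mem[0x07]=0x38, mem[0x15]=0x61, mem[0x06]=0x30, mem[0x05]=0xa7, mem[0x0f]=0xc0

MEM[0x07,0x15,0x06,0x05,0x0f] = 38 61 30 a7 c0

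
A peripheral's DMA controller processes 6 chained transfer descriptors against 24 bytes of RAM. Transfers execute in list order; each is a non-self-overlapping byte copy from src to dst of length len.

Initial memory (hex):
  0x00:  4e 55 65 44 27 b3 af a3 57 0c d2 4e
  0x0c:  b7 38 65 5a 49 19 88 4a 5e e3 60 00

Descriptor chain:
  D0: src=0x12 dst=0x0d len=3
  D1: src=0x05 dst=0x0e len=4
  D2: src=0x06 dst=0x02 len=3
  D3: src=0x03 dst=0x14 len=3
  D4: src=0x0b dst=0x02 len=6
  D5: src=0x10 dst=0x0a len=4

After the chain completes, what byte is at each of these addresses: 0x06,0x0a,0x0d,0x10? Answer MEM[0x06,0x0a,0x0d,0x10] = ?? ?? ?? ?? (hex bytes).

#0 dst[0x0d+3] := {0x88,0x4a,0x5e}
#1 dst[0x0e+4] := {0xb3,0xaf,0xa3,0x57}
#2 dst[0x02+3] := {0xaf,0xa3,0x57}
#3 dst[0x14+3] := {0xa3,0x57,0xb3}
#4 dst[0x02+6] := {0x4e,0xb7,0x88,0xb3,0xaf,0xa3}
#5 dst[0x0a+4] := {0xa3,0x57,0x88,0x4a}
query mem[0x06]=0xaf, mem[0x0a]=0xa3, mem[0x0d]=0x4a, mem[0x10]=0xa3

MEM[0x06,0x0a,0x0d,0x10] = af a3 4a a3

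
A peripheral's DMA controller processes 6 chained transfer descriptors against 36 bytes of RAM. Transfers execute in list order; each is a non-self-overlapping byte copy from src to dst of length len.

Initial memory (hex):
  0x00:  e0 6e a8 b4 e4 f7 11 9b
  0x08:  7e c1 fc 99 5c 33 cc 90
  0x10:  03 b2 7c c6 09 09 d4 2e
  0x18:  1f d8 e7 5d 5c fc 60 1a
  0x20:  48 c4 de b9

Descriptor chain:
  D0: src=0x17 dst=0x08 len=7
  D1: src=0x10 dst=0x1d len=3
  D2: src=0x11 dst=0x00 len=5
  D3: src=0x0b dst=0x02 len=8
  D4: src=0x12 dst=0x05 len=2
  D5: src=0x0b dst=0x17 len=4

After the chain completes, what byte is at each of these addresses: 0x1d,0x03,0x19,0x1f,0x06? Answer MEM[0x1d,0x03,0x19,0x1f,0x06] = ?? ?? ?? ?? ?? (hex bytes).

MEM[0x1d,0x03,0x19,0x1f,0x06] = 03 5d 5c 7c c6

D0: mem[0x08..0x0e] <- [2e 1f d8 e7 5d 5c fc]
D1: mem[0x1d..0x1f] <- [03 b2 7c]
D2: mem[0x00..0x04] <- [b2 7c c6 09 09]
D3: mem[0x02..0x09] <- [e7 5d 5c fc 90 03 b2 7c]
D4: mem[0x05..0x06] <- [7c c6]
D5: mem[0x17..0x1a] <- [e7 5d 5c fc]
query mem[0x1d]=0x03, mem[0x03]=0x5d, mem[0x19]=0x5c, mem[0x1f]=0x7c, mem[0x06]=0xc6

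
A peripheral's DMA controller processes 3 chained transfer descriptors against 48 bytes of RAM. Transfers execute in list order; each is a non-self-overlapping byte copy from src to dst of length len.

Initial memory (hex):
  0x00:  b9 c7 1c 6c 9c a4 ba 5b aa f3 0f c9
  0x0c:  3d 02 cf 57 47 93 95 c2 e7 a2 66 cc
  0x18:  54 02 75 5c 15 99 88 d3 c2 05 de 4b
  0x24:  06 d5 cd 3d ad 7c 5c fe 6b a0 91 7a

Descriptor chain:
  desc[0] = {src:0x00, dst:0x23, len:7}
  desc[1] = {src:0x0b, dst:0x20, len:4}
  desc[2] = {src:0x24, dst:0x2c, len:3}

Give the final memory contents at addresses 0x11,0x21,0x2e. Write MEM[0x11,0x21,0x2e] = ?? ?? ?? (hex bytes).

MEM[0x11,0x21,0x2e] = 93 3d 6c

  after D0: wrote 7B at 0x23 = b9c71c6c9ca4ba
  after D1: wrote 4B at 0x20 = c93d02cf
  after D2: wrote 3B at 0x2c = c71c6c
query mem[0x11]=0x93, mem[0x21]=0x3d, mem[0x2e]=0x6c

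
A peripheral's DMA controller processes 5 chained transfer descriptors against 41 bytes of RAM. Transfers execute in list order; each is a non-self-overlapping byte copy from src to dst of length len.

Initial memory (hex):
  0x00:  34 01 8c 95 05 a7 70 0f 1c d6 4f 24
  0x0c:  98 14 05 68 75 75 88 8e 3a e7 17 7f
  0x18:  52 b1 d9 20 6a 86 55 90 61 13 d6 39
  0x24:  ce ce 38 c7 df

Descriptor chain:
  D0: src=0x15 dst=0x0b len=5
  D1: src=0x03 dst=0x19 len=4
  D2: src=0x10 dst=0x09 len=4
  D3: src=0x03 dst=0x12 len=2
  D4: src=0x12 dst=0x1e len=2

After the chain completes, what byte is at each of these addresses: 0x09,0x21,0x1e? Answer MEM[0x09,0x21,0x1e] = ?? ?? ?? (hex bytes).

MEM[0x09,0x21,0x1e] = 75 13 95

  after D0: wrote 5B at 0x0b = e7177f52b1
  after D1: wrote 4B at 0x19 = 9505a770
  after D2: wrote 4B at 0x09 = 7575888e
  after D3: wrote 2B at 0x12 = 9505
  after D4: wrote 2B at 0x1e = 9505
query mem[0x09]=0x75, mem[0x21]=0x13, mem[0x1e]=0x95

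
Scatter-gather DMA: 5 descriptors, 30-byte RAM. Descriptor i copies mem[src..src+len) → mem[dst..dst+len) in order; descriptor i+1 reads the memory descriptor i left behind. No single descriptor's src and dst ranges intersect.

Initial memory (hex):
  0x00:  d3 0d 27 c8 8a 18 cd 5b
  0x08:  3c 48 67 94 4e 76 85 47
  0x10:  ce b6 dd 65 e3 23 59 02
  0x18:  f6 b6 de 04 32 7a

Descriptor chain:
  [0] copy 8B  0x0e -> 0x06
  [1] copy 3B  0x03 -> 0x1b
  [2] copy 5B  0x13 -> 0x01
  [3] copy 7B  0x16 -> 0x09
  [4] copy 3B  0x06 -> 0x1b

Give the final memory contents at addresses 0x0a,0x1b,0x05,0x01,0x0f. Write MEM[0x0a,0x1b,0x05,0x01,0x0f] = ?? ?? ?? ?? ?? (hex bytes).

#0 dst[0x06+8] := {0x85,0x47,0xce,0xb6,0xdd,0x65,0xe3,0x23}
#1 dst[0x1b+3] := {0xc8,0x8a,0x18}
#2 dst[0x01+5] := {0x65,0xe3,0x23,0x59,0x02}
#3 dst[0x09+7] := {0x59,0x02,0xf6,0xb6,0xde,0xc8,0x8a}
#4 dst[0x1b+3] := {0x85,0x47,0xce}
query mem[0x0a]=0x02, mem[0x1b]=0x85, mem[0x05]=0x02, mem[0x01]=0x65, mem[0x0f]=0x8a

MEM[0x0a,0x1b,0x05,0x01,0x0f] = 02 85 02 65 8a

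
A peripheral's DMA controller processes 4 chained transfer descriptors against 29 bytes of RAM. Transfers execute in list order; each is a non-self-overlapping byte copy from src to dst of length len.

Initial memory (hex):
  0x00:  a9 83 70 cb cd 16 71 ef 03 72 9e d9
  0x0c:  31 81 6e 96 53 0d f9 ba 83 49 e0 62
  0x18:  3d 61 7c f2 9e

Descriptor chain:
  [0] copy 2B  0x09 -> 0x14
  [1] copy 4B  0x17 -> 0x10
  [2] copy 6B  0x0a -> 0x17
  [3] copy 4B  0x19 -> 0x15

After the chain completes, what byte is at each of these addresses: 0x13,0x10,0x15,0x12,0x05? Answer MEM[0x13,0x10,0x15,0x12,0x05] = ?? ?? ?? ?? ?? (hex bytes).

MEM[0x13,0x10,0x15,0x12,0x05] = 7c 62 31 61 16

D0: mem[0x14..0x15] <- [72 9e]
D1: mem[0x10..0x13] <- [62 3d 61 7c]
D2: mem[0x17..0x1c] <- [9e d9 31 81 6e 96]
D3: mem[0x15..0x18] <- [31 81 6e 96]
query mem[0x13]=0x7c, mem[0x10]=0x62, mem[0x15]=0x31, mem[0x12]=0x61, mem[0x05]=0x16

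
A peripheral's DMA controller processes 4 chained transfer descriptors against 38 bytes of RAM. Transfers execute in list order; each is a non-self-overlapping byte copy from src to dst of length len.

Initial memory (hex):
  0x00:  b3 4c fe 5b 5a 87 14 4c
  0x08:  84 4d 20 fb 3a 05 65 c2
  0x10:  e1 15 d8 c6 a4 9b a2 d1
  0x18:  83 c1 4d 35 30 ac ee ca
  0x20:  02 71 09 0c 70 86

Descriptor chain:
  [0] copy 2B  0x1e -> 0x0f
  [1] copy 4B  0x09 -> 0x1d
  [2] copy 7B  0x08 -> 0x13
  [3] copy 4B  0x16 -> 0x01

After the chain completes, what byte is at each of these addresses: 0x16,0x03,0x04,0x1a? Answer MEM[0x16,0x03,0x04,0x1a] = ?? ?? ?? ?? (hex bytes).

MEM[0x16,0x03,0x04,0x1a] = fb 05 65 4d

[0] 0x1e->0x0f len=2 : ee ca
[1] 0x09->0x1d len=4 : 4d 20 fb 3a
[2] 0x08->0x13 len=7 : 84 4d 20 fb 3a 05 65
[3] 0x16->0x01 len=4 : fb 3a 05 65
query mem[0x16]=0xfb, mem[0x03]=0x05, mem[0x04]=0x65, mem[0x1a]=0x4d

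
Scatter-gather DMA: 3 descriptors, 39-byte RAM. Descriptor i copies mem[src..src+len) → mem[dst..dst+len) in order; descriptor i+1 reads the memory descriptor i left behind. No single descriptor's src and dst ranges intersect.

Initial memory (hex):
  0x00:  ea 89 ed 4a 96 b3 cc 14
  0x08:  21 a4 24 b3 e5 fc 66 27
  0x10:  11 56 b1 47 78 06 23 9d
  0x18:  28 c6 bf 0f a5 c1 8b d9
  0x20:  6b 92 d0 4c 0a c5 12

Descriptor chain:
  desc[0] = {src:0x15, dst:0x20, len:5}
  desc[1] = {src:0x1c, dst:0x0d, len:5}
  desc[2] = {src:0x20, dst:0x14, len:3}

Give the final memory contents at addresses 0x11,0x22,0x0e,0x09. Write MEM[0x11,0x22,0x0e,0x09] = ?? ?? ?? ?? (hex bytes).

[0] 0x15->0x20 len=5 : 06 23 9d 28 c6
[1] 0x1c->0x0d len=5 : a5 c1 8b d9 06
[2] 0x20->0x14 len=3 : 06 23 9d
query mem[0x11]=0x06, mem[0x22]=0x9d, mem[0x0e]=0xc1, mem[0x09]=0xa4

MEM[0x11,0x22,0x0e,0x09] = 06 9d c1 a4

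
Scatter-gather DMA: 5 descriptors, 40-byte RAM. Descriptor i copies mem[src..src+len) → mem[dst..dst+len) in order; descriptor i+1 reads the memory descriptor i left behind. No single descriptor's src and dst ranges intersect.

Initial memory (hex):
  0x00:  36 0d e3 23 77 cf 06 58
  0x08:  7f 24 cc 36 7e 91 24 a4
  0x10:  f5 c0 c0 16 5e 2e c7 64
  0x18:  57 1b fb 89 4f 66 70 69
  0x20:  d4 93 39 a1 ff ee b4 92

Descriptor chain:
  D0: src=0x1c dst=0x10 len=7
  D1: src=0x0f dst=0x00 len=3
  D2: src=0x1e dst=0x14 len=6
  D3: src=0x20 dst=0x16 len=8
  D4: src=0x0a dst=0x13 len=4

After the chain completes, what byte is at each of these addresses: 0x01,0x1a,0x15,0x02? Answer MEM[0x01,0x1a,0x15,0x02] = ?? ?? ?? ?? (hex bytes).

MEM[0x01,0x1a,0x15,0x02] = 4f ff 7e 66

#0 dst[0x10+7] := {0x4f,0x66,0x70,0x69,0xd4,0x93,0x39}
#1 dst[0x00+3] := {0xa4,0x4f,0x66}
#2 dst[0x14+6] := {0x70,0x69,0xd4,0x93,0x39,0xa1}
#3 dst[0x16+8] := {0xd4,0x93,0x39,0xa1,0xff,0xee,0xb4,0x92}
#4 dst[0x13+4] := {0xcc,0x36,0x7e,0x91}
query mem[0x01]=0x4f, mem[0x1a]=0xff, mem[0x15]=0x7e, mem[0x02]=0x66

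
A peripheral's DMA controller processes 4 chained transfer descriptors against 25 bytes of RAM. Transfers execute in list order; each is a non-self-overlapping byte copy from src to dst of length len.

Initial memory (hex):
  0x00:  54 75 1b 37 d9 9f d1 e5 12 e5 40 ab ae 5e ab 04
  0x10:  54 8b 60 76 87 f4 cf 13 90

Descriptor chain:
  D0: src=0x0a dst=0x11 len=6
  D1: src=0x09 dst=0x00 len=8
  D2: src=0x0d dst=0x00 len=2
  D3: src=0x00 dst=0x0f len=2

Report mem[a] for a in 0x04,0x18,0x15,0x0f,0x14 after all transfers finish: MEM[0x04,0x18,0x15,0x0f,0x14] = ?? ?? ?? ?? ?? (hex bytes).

MEM[0x04,0x18,0x15,0x0f,0x14] = 5e 90 ab 5e 5e

  after D0: wrote 6B at 0x11 = 40abae5eab04
  after D1: wrote 8B at 0x00 = e540abae5eab0454
  after D2: wrote 2B at 0x00 = 5eab
  after D3: wrote 2B at 0x0f = 5eab
query mem[0x04]=0x5e, mem[0x18]=0x90, mem[0x15]=0xab, mem[0x0f]=0x5e, mem[0x14]=0x5e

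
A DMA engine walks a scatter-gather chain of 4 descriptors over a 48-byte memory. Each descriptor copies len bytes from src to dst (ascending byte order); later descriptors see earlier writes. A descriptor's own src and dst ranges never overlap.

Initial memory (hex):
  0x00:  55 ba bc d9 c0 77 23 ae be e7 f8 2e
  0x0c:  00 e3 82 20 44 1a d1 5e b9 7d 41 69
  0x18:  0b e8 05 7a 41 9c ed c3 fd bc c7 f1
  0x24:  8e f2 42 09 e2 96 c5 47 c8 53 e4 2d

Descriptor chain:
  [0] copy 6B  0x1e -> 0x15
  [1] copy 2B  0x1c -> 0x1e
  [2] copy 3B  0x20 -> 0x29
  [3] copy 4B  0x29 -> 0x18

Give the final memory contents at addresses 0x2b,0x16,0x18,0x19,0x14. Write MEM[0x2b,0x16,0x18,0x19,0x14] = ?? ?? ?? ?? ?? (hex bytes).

#0 dst[0x15+6] := {0xed,0xc3,0xfd,0xbc,0xc7,0xf1}
#1 dst[0x1e+2] := {0x41,0x9c}
#2 dst[0x29+3] := {0xfd,0xbc,0xc7}
#3 dst[0x18+4] := {0xfd,0xbc,0xc7,0xc8}
query mem[0x2b]=0xc7, mem[0x16]=0xc3, mem[0x18]=0xfd, mem[0x19]=0xbc, mem[0x14]=0xb9

MEM[0x2b,0x16,0x18,0x19,0x14] = c7 c3 fd bc b9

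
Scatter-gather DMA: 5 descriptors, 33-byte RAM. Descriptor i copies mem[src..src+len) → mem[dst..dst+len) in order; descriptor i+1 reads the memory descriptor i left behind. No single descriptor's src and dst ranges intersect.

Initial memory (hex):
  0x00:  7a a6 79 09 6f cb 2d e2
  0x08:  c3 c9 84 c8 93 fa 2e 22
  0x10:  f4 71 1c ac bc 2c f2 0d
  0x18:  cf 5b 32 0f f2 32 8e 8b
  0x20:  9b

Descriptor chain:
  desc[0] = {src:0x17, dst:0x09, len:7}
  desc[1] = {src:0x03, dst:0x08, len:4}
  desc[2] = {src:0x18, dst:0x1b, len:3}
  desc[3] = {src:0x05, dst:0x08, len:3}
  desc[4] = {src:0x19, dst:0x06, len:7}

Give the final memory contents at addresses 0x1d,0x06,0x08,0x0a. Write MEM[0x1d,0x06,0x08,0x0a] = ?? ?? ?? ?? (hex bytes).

[0] 0x17->0x09 len=7 : 0d cf 5b 32 0f f2 32
[1] 0x03->0x08 len=4 : 09 6f cb 2d
[2] 0x18->0x1b len=3 : cf 5b 32
[3] 0x05->0x08 len=3 : cb 2d e2
[4] 0x19->0x06 len=7 : 5b 32 cf 5b 32 8e 8b
query mem[0x1d]=0x32, mem[0x06]=0x5b, mem[0x08]=0xcf, mem[0x0a]=0x32

MEM[0x1d,0x06,0x08,0x0a] = 32 5b cf 32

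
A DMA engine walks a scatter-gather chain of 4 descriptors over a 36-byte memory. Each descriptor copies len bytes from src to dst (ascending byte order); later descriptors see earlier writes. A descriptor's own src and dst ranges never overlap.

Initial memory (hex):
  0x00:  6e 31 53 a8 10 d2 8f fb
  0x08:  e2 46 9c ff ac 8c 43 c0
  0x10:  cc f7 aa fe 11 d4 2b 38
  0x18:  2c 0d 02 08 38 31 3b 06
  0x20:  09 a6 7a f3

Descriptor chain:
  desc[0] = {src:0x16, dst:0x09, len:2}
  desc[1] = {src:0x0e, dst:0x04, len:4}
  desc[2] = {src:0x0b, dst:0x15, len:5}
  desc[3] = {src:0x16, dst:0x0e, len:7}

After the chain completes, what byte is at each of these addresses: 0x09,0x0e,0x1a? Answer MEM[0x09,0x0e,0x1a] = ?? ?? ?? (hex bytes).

#0 dst[0x09+2] := {0x2b,0x38}
#1 dst[0x04+4] := {0x43,0xc0,0xcc,0xf7}
#2 dst[0x15+5] := {0xff,0xac,0x8c,0x43,0xc0}
#3 dst[0x0e+7] := {0xac,0x8c,0x43,0xc0,0x02,0x08,0x38}
query mem[0x09]=0x2b, mem[0x0e]=0xac, mem[0x1a]=0x02

MEM[0x09,0x0e,0x1a] = 2b ac 02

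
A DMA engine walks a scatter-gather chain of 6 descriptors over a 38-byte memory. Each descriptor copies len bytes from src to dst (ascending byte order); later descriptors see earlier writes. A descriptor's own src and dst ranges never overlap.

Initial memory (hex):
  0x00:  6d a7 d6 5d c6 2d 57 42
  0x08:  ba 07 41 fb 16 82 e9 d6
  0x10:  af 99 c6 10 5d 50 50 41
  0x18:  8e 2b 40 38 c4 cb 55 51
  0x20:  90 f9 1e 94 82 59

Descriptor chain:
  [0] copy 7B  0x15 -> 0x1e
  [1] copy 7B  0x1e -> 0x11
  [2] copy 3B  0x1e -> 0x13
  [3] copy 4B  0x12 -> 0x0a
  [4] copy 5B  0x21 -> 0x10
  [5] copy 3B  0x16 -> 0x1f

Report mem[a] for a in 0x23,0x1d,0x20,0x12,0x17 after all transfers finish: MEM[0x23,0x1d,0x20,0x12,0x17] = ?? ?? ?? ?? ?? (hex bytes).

MEM[0x23,0x1d,0x20,0x12,0x17] = 40 cb 38 40 38

D0: mem[0x1e..0x24] <- [50 50 41 8e 2b 40 38]
D1: mem[0x11..0x17] <- [50 50 41 8e 2b 40 38]
D2: mem[0x13..0x15] <- [50 50 41]
D3: mem[0x0a..0x0d] <- [50 50 50 41]
D4: mem[0x10..0x14] <- [8e 2b 40 38 59]
D5: mem[0x1f..0x21] <- [40 38 8e]
query mem[0x23]=0x40, mem[0x1d]=0xcb, mem[0x20]=0x38, mem[0x12]=0x40, mem[0x17]=0x38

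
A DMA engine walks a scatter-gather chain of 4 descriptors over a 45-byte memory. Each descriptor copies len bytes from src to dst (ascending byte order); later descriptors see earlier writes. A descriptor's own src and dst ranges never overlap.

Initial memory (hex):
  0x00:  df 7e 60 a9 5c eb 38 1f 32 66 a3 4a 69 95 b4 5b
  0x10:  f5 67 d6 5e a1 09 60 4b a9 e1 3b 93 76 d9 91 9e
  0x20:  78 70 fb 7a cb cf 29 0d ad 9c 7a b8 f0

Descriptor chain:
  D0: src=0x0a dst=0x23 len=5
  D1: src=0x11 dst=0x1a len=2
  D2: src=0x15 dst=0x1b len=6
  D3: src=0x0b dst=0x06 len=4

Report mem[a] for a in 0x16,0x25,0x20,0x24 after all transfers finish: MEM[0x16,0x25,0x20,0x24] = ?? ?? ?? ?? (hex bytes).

MEM[0x16,0x25,0x20,0x24] = 60 69 67 4a

#0 dst[0x23+5] := {0xa3,0x4a,0x69,0x95,0xb4}
#1 dst[0x1a+2] := {0x67,0xd6}
#2 dst[0x1b+6] := {0x09,0x60,0x4b,0xa9,0xe1,0x67}
#3 dst[0x06+4] := {0x4a,0x69,0x95,0xb4}
query mem[0x16]=0x60, mem[0x25]=0x69, mem[0x20]=0x67, mem[0x24]=0x4a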